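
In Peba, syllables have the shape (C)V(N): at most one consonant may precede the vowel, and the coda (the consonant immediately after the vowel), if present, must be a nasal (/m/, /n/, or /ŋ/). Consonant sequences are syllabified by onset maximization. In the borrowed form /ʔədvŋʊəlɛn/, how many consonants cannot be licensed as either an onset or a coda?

Syllabifying with onset maximization leaves /d/, /v/ stranded (only a nasal (/m/, /n/, or /ŋ/) is licensed in coda position; onsets are limited to one consonant).

2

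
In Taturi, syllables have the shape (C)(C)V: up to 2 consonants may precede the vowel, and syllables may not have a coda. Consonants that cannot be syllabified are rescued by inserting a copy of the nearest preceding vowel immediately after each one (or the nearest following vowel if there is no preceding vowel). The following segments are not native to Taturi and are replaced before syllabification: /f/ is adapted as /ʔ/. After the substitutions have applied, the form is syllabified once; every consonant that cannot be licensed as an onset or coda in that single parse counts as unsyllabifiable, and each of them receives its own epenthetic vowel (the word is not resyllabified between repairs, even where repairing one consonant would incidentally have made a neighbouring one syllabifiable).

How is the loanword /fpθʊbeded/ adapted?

ʔʊpθʊbedede

Substitution: /f/ → /ʔ/, giving /ʔpθʊbeded/.
Syllabifying with onset maximization leaves /ʔ/, /d/ stranded (no codas are permitted; onsets may contain at most 2 consonants).
Each unlicensed consonant becomes the onset of a new syllable: /ʔ/ → /ʔʊ/, /d/ → /de/.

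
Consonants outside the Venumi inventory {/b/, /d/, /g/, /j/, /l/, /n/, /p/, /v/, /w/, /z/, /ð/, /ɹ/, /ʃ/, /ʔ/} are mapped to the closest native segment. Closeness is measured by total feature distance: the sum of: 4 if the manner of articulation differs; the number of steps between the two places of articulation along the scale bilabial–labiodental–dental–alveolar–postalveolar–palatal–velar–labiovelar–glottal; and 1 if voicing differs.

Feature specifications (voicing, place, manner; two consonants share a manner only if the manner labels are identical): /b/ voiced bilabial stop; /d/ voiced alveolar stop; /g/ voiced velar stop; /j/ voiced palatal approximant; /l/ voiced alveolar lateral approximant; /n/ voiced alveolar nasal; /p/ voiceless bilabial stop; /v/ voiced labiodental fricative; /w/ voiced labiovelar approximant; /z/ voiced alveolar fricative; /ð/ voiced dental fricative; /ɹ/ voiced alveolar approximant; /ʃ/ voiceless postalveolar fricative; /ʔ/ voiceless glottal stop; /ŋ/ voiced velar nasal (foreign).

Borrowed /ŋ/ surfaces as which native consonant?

/n/ is closest: same manner (nasal), place distance 3 (velar→alveolar), same voicing; total 3. Next closest is /g/ at distance 4.

n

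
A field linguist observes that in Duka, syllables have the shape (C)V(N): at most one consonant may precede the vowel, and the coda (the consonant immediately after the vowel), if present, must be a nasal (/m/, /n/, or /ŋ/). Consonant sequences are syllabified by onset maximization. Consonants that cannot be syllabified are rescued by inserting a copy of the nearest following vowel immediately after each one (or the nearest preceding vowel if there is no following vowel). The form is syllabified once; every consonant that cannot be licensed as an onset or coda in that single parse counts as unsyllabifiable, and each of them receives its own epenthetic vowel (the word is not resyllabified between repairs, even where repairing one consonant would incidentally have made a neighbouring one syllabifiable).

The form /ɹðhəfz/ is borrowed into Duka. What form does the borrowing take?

ɹəðəhəfəzə

Under (C)V(N), the unsyllabifiable consonants are /ɹ/, /ð/, /f/, /z/ (only a nasal (/m/, /n/, or /ŋ/) is licensed in coda position; onsets are limited to one consonant).
Inserting the epenthetic vowel yields /ɹ/ → /ɹə/, /ð/ → /ðə/, /f/ → /fə/, /z/ → /zə/.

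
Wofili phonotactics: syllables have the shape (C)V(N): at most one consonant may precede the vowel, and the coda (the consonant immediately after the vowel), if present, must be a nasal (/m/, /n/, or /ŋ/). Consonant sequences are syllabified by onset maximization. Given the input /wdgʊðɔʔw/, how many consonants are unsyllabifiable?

4

Under (C)V(N), the unsyllabifiable consonants are /w/, /d/, /ʔ/, /w/ (only a nasal (/m/, /n/, or /ŋ/) is licensed in coda position; onsets are limited to one consonant).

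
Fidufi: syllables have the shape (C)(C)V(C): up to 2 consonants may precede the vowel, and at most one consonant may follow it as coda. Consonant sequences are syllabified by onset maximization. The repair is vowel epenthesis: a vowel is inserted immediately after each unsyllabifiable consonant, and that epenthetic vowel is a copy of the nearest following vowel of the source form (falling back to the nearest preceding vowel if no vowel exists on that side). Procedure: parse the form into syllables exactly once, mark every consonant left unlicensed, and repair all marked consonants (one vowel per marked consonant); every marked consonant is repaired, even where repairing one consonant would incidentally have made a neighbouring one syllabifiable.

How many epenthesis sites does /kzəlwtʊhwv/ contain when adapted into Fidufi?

The unsyllabifiable consonants are /w/, /v/; each receives one epenthetic vowel.

2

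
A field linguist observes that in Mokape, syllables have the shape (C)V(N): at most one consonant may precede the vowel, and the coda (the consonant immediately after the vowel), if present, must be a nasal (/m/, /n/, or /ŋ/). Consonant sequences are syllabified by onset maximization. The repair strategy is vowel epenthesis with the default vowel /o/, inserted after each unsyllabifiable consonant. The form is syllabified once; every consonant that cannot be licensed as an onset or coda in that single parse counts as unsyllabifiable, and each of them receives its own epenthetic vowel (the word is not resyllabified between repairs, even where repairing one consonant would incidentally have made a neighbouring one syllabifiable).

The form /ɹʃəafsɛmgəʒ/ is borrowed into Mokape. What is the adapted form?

The consonants /ɹ/, /f/, /ʒ/ cannot be parsed into a legal (C)V(N) syllable (only a nasal (/m/, /n/, or /ŋ/) is licensed in coda position; onsets are limited to one consonant).
Inserting the epenthetic vowel yields /ɹ/ → /ɹo/, /f/ → /fo/, /ʒ/ → /ʒo/.

ɹoʃəafosɛmgəʒo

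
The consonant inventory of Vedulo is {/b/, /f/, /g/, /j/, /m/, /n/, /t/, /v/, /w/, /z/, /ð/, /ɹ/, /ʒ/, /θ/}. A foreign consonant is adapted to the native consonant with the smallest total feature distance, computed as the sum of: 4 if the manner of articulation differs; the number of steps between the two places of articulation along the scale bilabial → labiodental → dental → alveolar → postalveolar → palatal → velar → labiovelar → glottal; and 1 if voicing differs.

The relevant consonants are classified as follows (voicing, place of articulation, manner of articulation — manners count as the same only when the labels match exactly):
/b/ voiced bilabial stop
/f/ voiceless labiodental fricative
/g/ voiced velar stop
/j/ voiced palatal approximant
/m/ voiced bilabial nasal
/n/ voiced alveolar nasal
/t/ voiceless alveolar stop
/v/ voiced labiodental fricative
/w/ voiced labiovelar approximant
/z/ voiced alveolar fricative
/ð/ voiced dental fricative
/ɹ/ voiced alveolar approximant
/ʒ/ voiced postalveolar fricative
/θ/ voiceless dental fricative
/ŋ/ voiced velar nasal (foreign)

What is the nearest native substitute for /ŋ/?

/n/ is closest: same manner (nasal), place distance 3 (velar→alveolar), same voicing; total 3. Next closest is /g/ at distance 4.

n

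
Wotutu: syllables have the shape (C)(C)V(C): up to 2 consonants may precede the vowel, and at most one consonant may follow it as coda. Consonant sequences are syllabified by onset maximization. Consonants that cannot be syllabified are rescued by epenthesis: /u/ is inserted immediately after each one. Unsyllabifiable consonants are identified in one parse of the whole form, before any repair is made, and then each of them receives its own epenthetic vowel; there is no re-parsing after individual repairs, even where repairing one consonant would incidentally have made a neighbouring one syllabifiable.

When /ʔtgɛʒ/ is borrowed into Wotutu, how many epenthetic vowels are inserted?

The unsyllabifiable consonants are /ʔ/; each receives one epenthetic vowel.

1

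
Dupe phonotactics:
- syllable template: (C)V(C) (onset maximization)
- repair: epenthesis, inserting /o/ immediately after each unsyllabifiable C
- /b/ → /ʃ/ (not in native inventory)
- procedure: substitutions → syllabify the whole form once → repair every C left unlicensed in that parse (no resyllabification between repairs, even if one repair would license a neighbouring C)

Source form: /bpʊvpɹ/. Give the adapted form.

Substitution: /b/ → /ʃ/, giving /ʃpʊvpɹ/.
Under (C)V(C), the unsyllabifiable consonants are /ʃ/, /p/, /ɹ/ (at most one coda consonant is licensed; onsets are limited to one consonant).
Each unlicensed consonant becomes the onset of a new syllable: /ʃ/ → /ʃo/, /p/ → /po/, /ɹ/ → /ɹo/.

ʃopʊvpoɹo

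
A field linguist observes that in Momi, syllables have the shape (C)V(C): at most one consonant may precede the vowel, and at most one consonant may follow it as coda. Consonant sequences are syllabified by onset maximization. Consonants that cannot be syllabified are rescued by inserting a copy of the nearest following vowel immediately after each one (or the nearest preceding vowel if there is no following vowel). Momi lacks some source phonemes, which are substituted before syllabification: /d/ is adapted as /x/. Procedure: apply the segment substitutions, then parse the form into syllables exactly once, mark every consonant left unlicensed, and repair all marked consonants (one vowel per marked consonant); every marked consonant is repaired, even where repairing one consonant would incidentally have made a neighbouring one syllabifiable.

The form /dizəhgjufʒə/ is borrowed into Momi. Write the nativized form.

Substitution: /d/ → /x/, giving /xizəhgjufʒə/.
Under (C)V(C), the unsyllabifiable consonants are /g/ (at most one coda consonant is licensed; onsets are limited to one consonant).
Each unlicensed consonant becomes the onset of a new syllable: /g/ → /gu/.

xizəhgujufʒə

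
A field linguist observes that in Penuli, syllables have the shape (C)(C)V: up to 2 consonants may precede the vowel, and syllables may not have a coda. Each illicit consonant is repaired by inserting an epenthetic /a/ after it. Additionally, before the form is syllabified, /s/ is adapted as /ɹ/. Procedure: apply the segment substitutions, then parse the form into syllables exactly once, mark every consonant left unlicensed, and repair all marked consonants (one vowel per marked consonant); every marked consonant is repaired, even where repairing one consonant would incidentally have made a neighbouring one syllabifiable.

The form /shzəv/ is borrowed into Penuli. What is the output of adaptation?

ɹahzəva

Substitution: /s/ → /ɹ/, giving /ɹhzəv/.
The consonants /ɹ/, /v/ cannot be parsed into a legal (C)(C)V syllable (no codas are permitted; onsets may contain at most 2 consonants).
Each unlicensed consonant becomes the onset of a new syllable: /ɹ/ → /ɹa/, /v/ → /va/.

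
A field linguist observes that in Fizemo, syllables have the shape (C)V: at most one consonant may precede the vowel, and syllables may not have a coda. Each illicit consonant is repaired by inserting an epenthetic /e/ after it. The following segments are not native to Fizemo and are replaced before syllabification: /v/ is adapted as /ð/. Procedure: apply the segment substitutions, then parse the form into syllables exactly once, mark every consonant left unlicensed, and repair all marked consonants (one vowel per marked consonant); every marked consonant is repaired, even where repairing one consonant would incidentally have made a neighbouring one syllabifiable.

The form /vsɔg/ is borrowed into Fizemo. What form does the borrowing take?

Substitution: /v/ → /ð/, giving /ðsɔg/.
Under (C)V, the unsyllabifiable consonants are /ð/, /g/ (no codas are permitted; onsets are limited to one consonant).
Each unlicensed consonant becomes the onset of a new syllable: /ð/ → /ðe/, /g/ → /ge/.

ðesɔge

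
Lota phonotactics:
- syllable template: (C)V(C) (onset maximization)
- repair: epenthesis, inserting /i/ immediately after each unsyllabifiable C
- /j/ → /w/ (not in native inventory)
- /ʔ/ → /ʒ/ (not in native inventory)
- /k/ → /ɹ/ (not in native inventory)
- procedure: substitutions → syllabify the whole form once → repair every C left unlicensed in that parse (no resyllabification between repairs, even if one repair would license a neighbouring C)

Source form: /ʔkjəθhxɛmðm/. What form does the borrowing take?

ʒiɹiwəθhixɛmðimi

Substitution: /ʔ/ → /ʒ/, /k/ → /ɹ/, /j/ → /w/, giving /ʒɹwəθhxɛmðm/.
Syllabifying with onset maximization leaves /ʒ/, /ɹ/, /h/, /ð/, /m/ stranded (at most one coda consonant is licensed; onsets are limited to one consonant).
Inserting the epenthetic vowel yields /ʒ/ → /ʒi/, /ɹ/ → /ɹi/, /h/ → /hi/, /ð/ → /ði/, /m/ → /mi/.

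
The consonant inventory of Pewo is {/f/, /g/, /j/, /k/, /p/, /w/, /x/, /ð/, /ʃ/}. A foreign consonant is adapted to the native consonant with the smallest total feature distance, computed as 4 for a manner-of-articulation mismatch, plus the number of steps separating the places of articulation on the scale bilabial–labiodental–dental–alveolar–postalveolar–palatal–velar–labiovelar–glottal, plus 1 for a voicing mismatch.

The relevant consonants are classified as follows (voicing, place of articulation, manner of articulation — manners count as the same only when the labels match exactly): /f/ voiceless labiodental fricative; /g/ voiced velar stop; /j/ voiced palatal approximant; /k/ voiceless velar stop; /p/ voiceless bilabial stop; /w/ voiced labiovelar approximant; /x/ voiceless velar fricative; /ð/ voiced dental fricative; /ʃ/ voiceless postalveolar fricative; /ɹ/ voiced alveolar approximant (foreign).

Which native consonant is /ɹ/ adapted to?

/j/ is closest: same manner (approximant), place distance 2 (alveolar→palatal), same voicing; total 2. Next closest is /w/ at distance 4.

j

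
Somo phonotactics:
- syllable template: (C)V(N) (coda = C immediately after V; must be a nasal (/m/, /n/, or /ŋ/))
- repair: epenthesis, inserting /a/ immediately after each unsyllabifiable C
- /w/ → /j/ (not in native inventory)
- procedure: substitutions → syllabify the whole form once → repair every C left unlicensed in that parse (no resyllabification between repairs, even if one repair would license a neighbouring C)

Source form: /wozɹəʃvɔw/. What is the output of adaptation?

Substitution: /w/ → /j/, giving /jozɹəʃvɔj/.
The consonants /z/, /ʃ/, /j/ cannot be parsed into a legal (C)V(N) syllable (only a nasal (/m/, /n/, or /ŋ/) is licensed in coda position; onsets are limited to one consonant).
Inserting the epenthetic vowel yields /z/ → /za/, /ʃ/ → /ʃa/, /j/ → /ja/.

jozaɹəʃavɔja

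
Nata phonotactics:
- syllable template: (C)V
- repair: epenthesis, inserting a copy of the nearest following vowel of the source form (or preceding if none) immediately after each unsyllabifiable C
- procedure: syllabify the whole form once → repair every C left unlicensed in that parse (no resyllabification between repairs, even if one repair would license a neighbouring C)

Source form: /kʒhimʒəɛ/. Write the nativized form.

Under (C)V, the unsyllabifiable consonants are /k/, /ʒ/, /m/ (no codas are permitted; onsets are limited to one consonant).
Inserting the epenthetic vowel yields /k/ → /ki/, /ʒ/ → /ʒi/, /m/ → /mə/.

kiʒihiməʒəɛ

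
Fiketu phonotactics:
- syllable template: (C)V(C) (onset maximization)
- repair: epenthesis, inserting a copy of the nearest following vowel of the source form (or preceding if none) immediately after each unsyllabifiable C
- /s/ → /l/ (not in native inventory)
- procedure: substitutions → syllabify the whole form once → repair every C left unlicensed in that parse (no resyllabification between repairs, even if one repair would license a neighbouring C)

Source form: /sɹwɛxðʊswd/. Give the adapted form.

Substitution: /s/ → /l/, giving /lɹwɛxðʊlwd/.
Under (C)V(C), the unsyllabifiable consonants are /l/, /ɹ/, /w/, /d/ (at most one coda consonant is licensed; onsets are limited to one consonant).
Epenthesis after each stranded consonant: /l/ → /lɛ/, /ɹ/ → /ɹɛ/, /w/ → /wʊ/, /d/ → /dʊ/.

lɛɹɛwɛxðʊlwʊdʊ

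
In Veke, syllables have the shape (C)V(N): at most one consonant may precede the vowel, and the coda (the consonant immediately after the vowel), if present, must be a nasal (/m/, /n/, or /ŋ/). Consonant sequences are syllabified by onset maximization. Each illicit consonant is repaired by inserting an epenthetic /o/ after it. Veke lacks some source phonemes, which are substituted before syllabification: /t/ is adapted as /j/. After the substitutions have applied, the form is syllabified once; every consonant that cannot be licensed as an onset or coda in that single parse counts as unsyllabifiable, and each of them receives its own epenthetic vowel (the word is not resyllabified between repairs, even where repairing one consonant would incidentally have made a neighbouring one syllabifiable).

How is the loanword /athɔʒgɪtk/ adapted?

ajohɔʒogɪjoko

Substitution: /t/ → /j/, giving /ajhɔʒgɪjk/.
The consonants /j/, /ʒ/, /j/, /k/ cannot be parsed into a legal (C)V(N) syllable (only a nasal (/m/, /n/, or /ŋ/) is licensed in coda position; onsets are limited to one consonant).
Inserting the epenthetic vowel yields /j/ → /jo/, /ʒ/ → /ʒo/, /j/ → /jo/, /k/ → /ko/.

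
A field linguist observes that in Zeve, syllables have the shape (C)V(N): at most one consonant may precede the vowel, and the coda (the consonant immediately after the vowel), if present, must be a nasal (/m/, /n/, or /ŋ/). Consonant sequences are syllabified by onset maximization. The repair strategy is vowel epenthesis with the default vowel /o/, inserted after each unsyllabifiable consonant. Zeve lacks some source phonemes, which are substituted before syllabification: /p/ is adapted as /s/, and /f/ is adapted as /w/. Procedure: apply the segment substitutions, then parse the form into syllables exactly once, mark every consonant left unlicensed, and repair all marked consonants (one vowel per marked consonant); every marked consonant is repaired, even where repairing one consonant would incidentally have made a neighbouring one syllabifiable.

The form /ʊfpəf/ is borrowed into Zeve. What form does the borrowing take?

Substitution: /f/ → /w/, /p/ → /s/, giving /ʊwsəw/.
Syllabifying with onset maximization leaves /w/, /w/ stranded (only a nasal (/m/, /n/, or /ŋ/) is licensed in coda position; onsets are limited to one consonant).
Each unlicensed consonant becomes the onset of a new syllable: /w/ → /wo/, /w/ → /wo/.

ʊwosəwo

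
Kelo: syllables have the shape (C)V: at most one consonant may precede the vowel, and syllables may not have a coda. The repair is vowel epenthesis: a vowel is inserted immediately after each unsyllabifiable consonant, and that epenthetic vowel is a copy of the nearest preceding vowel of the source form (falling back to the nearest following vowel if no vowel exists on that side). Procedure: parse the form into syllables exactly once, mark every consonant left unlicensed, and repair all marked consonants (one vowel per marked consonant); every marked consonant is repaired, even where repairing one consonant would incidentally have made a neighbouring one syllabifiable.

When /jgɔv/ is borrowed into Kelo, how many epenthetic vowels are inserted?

2

The unsyllabifiable consonants are /j/, /v/; each receives one epenthetic vowel.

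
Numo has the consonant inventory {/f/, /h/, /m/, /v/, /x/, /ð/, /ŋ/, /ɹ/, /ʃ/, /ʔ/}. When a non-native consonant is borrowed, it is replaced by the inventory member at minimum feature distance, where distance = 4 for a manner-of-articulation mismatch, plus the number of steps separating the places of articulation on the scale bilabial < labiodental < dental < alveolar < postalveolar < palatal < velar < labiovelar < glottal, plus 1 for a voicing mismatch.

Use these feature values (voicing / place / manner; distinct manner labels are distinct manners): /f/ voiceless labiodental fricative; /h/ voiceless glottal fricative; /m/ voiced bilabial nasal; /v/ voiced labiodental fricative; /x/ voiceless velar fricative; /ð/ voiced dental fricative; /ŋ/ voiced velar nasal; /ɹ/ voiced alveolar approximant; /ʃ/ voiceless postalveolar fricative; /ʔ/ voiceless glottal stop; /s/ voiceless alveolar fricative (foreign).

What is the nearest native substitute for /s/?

ʃ

/ʃ/ is closest: same manner (fricative), place distance 1 (alveolar→postalveolar), same voicing; total 1. Next closest is /f/ at distance 2.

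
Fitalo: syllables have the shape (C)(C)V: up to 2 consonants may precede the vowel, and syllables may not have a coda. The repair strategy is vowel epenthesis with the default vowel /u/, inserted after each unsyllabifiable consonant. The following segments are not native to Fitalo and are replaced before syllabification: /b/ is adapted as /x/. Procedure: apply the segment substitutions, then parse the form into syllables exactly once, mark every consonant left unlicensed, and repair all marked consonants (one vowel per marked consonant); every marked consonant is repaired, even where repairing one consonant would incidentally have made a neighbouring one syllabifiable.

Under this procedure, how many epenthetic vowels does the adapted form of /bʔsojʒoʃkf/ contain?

After substitution the input is /xʔsojʒoʃkf/.
The unsyllabifiable consonants are /x/, /ʃ/, /k/, /f/; each receives one epenthetic vowel.

4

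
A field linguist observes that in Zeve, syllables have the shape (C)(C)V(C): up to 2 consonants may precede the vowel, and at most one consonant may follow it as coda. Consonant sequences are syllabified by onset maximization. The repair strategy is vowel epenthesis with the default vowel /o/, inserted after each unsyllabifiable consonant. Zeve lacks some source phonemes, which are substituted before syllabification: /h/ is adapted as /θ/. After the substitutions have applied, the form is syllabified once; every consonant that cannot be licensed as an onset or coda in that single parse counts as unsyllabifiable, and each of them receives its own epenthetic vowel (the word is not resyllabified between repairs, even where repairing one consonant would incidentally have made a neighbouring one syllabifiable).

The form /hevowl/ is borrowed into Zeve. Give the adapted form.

Substitution: /h/ → /θ/, giving /θevowl/.
The consonants /l/ cannot be parsed into a legal (C)(C)V(C) syllable (at most one coda consonant is licensed; onsets may contain at most 2 consonants).
Epenthesis after each stranded consonant: /l/ → /lo/.

θevowlo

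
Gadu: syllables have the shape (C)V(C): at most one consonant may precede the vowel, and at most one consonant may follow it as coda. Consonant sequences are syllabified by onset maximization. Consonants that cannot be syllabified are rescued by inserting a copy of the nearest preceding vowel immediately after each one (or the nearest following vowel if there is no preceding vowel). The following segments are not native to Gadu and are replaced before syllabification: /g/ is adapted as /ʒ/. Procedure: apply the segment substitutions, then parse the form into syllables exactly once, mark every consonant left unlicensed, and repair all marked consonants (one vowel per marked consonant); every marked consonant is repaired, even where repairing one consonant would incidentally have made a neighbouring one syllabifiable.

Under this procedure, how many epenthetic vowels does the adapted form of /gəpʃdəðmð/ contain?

After substitution the input is /ʒəpʃdəðmð/.
The unsyllabifiable consonants are /ʃ/, /m/, /ð/; each receives one epenthetic vowel.

3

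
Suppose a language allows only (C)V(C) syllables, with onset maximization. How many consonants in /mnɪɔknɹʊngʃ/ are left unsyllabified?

Syllabifying with onset maximization leaves /m/, /n/, /g/, /ʃ/ stranded (at most one coda consonant is licensed; onsets are limited to one consonant).

4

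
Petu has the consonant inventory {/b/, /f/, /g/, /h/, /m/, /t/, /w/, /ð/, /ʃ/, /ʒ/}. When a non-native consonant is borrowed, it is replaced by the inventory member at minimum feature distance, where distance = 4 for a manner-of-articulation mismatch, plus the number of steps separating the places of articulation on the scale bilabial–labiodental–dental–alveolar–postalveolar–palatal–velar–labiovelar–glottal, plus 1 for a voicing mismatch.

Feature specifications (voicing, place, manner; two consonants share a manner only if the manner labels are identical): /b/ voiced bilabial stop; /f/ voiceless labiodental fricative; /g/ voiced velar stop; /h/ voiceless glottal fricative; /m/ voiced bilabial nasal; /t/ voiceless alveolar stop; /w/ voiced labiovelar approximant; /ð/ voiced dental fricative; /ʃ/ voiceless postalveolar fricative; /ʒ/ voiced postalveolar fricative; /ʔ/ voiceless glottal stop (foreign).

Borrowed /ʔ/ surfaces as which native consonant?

/g/ is closest: same manner (stop), place distance 2 (glottal→velar), voicing differs (+1); total 3. Next closest is /h/ at distance 4.

g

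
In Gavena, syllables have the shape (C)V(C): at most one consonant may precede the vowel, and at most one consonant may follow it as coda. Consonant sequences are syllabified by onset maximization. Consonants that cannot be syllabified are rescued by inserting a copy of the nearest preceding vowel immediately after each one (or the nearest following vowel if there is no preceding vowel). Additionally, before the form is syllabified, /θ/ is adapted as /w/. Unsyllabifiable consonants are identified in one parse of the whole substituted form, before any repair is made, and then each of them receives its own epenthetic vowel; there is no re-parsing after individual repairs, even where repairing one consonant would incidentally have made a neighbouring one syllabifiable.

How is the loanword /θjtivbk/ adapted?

Substitution: /θ/ → /w/, giving /wjtivbk/.
The consonants /w/, /j/, /b/, /k/ cannot be parsed into a legal (C)V(C) syllable (at most one coda consonant is licensed; onsets are limited to one consonant).
Epenthesis after each stranded consonant: /w/ → /wi/, /j/ → /ji/, /b/ → /bi/, /k/ → /ki/.

wijitivbiki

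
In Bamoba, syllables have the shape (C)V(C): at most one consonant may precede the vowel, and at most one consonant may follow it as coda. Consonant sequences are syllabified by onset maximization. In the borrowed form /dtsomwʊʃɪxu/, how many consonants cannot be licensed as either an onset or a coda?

2

Syllabifying with onset maximization leaves /d/, /t/ stranded (at most one coda consonant is licensed; onsets are limited to one consonant).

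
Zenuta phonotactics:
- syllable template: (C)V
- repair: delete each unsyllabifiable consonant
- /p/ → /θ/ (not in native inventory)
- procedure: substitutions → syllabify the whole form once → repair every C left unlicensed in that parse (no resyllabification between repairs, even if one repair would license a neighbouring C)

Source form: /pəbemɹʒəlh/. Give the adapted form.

θəbeʒə

Substitution: /p/ → /θ/, giving /θəbemɹʒəlh/.
The consonants /m/, /ɹ/, /l/, /h/ cannot be parsed into a legal (C)V syllable (no codas are permitted; onsets are limited to one consonant).
Deleting the stranded consonants removes /m/, /ɹ/, /l/, /h/.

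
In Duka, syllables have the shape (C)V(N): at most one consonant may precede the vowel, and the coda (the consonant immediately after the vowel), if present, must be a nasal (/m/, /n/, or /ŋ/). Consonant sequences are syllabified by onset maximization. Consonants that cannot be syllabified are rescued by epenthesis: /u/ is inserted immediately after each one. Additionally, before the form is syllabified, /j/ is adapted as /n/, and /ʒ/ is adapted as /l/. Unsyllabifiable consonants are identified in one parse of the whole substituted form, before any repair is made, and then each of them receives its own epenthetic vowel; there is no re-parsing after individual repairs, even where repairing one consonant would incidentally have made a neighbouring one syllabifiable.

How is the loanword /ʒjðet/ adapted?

Substitution: /ʒ/ → /l/, /j/ → /n/, giving /lnðet/.
Under (C)V(N), the unsyllabifiable consonants are /l/, /n/, /t/ (only a nasal (/m/, /n/, or /ŋ/) is licensed in coda position; onsets are limited to one consonant).
Inserting the epenthetic vowel yields /l/ → /lu/, /n/ → /nu/, /t/ → /tu/.

lunuðetu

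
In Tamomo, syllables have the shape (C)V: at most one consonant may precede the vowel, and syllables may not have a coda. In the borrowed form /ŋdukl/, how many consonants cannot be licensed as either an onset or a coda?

3

Under (C)V, the unsyllabifiable consonants are /ŋ/, /k/, /l/ (no codas are permitted; onsets are limited to one consonant).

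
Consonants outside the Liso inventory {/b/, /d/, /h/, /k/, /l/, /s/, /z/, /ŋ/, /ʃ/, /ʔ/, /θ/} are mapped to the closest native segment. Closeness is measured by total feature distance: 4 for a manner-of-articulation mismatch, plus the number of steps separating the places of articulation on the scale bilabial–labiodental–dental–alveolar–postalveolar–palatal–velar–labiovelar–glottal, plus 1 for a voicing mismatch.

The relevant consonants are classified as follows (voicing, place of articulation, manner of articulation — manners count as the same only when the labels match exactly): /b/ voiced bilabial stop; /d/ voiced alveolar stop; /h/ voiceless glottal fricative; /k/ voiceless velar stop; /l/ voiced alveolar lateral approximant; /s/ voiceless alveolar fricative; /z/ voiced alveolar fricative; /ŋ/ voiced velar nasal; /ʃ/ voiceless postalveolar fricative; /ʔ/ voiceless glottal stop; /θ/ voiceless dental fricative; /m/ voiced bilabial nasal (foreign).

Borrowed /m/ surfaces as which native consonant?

b

/b/ is closest: manner differs (nasal→stop, +4), place distance 0 (bilabial→bilabial), same voicing; total 4. Next closest is /ŋ/ at distance 6.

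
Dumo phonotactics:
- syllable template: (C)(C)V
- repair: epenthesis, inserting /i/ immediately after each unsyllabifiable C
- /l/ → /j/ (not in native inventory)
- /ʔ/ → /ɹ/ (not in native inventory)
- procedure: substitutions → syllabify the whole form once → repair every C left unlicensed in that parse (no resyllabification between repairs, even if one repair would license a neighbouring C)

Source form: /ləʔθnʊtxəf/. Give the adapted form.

Substitution: /l/ → /j/, /ʔ/ → /ɹ/, giving /jəɹθnʊtxəf/.
Under (C)(C)V, the unsyllabifiable consonants are /ɹ/, /f/ (no codas are permitted; onsets may contain at most 2 consonants).
Inserting the epenthetic vowel yields /ɹ/ → /ɹi/, /f/ → /fi/.

jəɹiθnʊtxəfi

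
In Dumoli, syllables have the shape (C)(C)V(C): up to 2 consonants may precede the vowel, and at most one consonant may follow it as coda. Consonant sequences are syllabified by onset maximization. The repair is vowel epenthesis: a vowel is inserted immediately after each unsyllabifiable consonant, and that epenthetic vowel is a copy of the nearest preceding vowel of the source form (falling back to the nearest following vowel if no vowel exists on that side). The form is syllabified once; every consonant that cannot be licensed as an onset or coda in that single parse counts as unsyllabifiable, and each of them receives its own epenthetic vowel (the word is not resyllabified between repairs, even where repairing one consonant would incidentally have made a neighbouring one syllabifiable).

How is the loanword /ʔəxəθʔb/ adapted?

ʔəxəθʔəbə

Under (C)(C)V(C), the unsyllabifiable consonants are /ʔ/, /b/ (at most one coda consonant is licensed; onsets may contain at most 2 consonants).
Inserting the epenthetic vowel yields /ʔ/ → /ʔə/, /b/ → /bə/.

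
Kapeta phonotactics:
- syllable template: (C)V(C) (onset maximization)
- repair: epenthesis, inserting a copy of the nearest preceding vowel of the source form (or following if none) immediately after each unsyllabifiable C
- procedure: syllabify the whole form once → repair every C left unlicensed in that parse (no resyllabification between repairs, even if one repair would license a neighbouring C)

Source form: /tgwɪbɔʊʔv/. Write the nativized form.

tɪgɪwɪbɔʊʔvʊ

Under (C)V(C), the unsyllabifiable consonants are /t/, /g/, /v/ (at most one coda consonant is licensed; onsets are limited to one consonant).
Epenthesis after each stranded consonant: /t/ → /tɪ/, /g/ → /gɪ/, /v/ → /vʊ/.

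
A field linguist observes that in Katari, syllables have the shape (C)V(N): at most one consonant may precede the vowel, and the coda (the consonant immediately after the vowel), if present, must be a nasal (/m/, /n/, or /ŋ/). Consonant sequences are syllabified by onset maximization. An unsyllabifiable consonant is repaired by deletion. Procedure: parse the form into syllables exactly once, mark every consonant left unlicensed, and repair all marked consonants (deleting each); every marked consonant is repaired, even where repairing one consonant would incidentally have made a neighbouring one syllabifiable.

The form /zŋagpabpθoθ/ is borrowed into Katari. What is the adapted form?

Under (C)V(N), the unsyllabifiable consonants are /z/, /g/, /b/, /p/, /θ/ (only a nasal (/m/, /n/, or /ŋ/) is licensed in coda position; onsets are limited to one consonant).
Deleting the stranded consonants removes /z/, /g/, /b/, /p/, /θ/.

ŋapaθo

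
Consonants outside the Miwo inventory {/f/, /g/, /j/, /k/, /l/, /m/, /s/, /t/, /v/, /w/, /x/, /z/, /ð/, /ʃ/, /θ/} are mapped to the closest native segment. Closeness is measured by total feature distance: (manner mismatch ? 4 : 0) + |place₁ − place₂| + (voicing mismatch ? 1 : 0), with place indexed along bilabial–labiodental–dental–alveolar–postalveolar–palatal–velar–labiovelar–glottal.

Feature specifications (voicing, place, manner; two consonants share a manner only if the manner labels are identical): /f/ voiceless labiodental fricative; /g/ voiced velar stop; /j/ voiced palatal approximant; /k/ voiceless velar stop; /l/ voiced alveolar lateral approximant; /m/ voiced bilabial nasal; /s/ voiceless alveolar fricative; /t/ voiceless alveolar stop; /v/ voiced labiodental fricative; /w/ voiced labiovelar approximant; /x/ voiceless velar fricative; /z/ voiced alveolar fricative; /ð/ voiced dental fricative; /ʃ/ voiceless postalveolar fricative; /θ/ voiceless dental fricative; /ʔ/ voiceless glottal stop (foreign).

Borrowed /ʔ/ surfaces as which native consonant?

k

/k/ is closest: same manner (stop), place distance 2 (glottal→velar), same voicing; total 2. Next closest is /g/ at distance 3.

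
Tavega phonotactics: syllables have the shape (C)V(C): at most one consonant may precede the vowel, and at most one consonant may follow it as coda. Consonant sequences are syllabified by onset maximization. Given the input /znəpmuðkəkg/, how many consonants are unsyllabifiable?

2

Under (C)V(C), the unsyllabifiable consonants are /z/, /g/ (at most one coda consonant is licensed; onsets are limited to one consonant).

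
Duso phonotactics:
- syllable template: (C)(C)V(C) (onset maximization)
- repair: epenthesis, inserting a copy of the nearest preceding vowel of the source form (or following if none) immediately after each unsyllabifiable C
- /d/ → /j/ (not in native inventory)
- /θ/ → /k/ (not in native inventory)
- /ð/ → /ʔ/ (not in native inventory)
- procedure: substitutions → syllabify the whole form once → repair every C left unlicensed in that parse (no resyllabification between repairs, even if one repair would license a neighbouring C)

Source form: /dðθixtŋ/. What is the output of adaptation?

jiʔkixtiŋi

Substitution: /d/ → /j/, /ð/ → /ʔ/, /θ/ → /k/, giving /jʔkixtŋ/.
Syllabifying with onset maximization leaves /j/, /t/, /ŋ/ stranded (at most one coda consonant is licensed; onsets may contain at most 2 consonants).
Inserting the epenthetic vowel yields /j/ → /ji/, /t/ → /ti/, /ŋ/ → /ŋi/.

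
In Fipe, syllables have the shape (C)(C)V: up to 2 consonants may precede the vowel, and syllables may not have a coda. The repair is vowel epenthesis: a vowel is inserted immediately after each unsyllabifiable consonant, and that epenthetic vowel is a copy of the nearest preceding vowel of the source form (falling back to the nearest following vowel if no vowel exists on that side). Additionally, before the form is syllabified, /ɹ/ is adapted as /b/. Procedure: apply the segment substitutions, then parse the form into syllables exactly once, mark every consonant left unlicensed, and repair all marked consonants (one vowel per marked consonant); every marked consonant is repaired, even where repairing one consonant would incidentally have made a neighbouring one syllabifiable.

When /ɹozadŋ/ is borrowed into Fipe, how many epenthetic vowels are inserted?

After substitution the input is /bozadŋ/.
The unsyllabifiable consonants are /d/, /ŋ/; each receives one epenthetic vowel.

2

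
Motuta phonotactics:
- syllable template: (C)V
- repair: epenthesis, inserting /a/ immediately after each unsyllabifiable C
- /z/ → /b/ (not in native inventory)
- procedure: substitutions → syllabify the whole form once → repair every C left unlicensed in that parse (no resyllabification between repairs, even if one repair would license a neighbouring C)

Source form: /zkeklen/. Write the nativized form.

Substitution: /z/ → /b/, giving /bkeklen/.
Under (C)V, the unsyllabifiable consonants are /b/, /k/, /n/ (no codas are permitted; onsets are limited to one consonant).
Each unlicensed consonant becomes the onset of a new syllable: /b/ → /ba/, /k/ → /ka/, /n/ → /na/.

bakekalena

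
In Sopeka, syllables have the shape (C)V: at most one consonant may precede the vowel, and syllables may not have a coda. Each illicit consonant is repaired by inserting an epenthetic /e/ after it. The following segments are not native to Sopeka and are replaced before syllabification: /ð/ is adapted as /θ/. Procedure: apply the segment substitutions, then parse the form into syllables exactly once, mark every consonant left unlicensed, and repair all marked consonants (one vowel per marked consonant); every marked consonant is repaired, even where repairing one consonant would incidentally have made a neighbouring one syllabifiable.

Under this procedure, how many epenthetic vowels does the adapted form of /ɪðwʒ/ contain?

After substitution the input is /ɪθwʒ/.
The unsyllabifiable consonants are /θ/, /w/, /ʒ/; each receives one epenthetic vowel.

3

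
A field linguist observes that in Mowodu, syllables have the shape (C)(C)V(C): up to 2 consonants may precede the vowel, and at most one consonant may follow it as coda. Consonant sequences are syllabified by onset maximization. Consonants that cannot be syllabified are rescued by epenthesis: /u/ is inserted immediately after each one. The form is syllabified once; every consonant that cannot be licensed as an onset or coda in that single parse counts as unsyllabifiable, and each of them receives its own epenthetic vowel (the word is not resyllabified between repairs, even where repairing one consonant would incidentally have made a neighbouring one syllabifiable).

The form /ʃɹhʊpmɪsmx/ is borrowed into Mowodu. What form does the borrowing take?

Under (C)(C)V(C), the unsyllabifiable consonants are /ʃ/, /m/, /x/ (at most one coda consonant is licensed; onsets may contain at most 2 consonants).
Inserting the epenthetic vowel yields /ʃ/ → /ʃu/, /m/ → /mu/, /x/ → /xu/.

ʃuɹhʊpmɪsmuxu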